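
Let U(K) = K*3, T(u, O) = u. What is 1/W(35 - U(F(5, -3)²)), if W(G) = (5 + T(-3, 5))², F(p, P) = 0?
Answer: ¼ ≈ 0.25000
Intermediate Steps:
U(K) = 3*K
W(G) = 4 (W(G) = (5 - 3)² = 2² = 4)
1/W(35 - U(F(5, -3)²)) = 1/4 = ¼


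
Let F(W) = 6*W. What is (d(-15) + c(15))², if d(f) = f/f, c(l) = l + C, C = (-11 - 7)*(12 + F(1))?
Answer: 94864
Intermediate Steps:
C = -324 (C = (-11 - 7)*(12 + 6*1) = -18*(12 + 6) = -18*18 = -324)
c(l) = -324 + l (c(l) = l - 324 = -324 + l)
d(f) = 1
(d(-15) + c(15))² = (1 + (-324 + 15))² = (1 - 309)² = (-308)² = 94864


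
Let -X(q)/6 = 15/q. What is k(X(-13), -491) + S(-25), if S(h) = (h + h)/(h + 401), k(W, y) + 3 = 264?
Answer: 49043/188 ≈ 260.87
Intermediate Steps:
X(q) = -90/q
k(W, y) = 261 (k(W, y) = -3 + 264 = 261)
S(h) = 2*h/(401 + h) (S(h) = (2*h)/(401 + h) = 2*h/(401 + h))
k(X(-13), -491) + S(-25) = 261 + 2*(-25)/(401 - 25) = 261 + 2*(-25)/376 = 261 + 2*(-25)*(1/376) = 261 - 25/188 = 49043/188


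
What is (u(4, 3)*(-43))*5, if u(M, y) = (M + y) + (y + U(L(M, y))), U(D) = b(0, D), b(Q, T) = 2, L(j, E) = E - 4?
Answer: -2580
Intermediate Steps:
L(j, E) = -4 + E
U(D) = 2
u(M, y) = 2 + M + 2*y (u(M, y) = (M + y) + (y + 2) = (M + y) + (2 + y) = 2 + M + 2*y)
(u(4, 3)*(-43))*5 = ((2 + 4 + 2*3)*(-43))*5 = ((2 + 4 + 6)*(-43))*5 = (12*(-43))*5 = -516*5 = -2580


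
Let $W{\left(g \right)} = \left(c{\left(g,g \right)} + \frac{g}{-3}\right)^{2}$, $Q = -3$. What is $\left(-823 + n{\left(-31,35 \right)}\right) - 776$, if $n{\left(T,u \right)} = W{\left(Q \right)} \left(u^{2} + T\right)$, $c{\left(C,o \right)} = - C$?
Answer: $17505$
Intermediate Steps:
$W{\left(g \right)} = \frac{16 g^{2}}{9}$ ($W{\left(g \right)} = \left(- g + \frac{g}{-3}\right)^{2} = \left(- g + g \left(- \frac{1}{3}\right)\right)^{2} = \left(- g - \frac{g}{3}\right)^{2} = \left(- \frac{4 g}{3}\right)^{2} = \frac{16 g^{2}}{9}$)
$n{\left(T,u \right)} = 16 T + 16 u^{2}$ ($n{\left(T,u \right)} = \frac{16 \left(-3\right)^{2}}{9} \left(u^{2} + T\right) = \frac{16}{9} \cdot 9 \left(T + u^{2}\right) = 16 \left(T + u^{2}\right) = 16 T + 16 u^{2}$)
$\left(-823 + n{\left(-31,35 \right)}\right) - 776 = \left(-823 + \left(16 \left(-31\right) + 16 \cdot 35^{2}\right)\right) - 776 = \left(-823 + \left(-496 + 16 \cdot 1225\right)\right) - 776 = \left(-823 + \left(-496 + 19600\right)\right) - 776 = \left(-823 + 19104\right) - 776 = 18281 - 776 = 17505$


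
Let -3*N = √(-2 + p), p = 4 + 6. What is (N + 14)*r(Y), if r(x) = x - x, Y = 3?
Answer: 0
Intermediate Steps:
p = 10
N = -2*√2/3 (N = -√(-2 + 10)/3 = -2*√2/3 ≈ -0.94281)
r(x) = 0
(N + 14)*r(Y) = (-2*√2/3 + 14)*0 = (14 - 2*√2/3)*0 = 0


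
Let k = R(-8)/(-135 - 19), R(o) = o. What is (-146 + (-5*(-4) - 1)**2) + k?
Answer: 16559/77 ≈ 215.05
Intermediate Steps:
k = 4/77 (k = -8/(-135 - 19) = -8/(-154) = -8*(-1/154) = 4/77 ≈ 0.051948)
(-146 + (-5*(-4) - 1)**2) + k = (-146 + (-5*(-4) - 1)**2) + 4/77 = (-146 + (20 - 1)**2) + 4/77 = (-146 + 19**2) + 4/77 = (-146 + 361) + 4/77 = 215 + 4/77 = 16559/77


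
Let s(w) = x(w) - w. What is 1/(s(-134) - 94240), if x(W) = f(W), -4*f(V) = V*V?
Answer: -1/98595 ≈ -1.0142e-5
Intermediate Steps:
f(V) = -V²/4 (f(V) = -V*V/4 = -V²/4)
x(W) = -W²/4
s(w) = -w - w²/4 (s(w) = -w²/4 - w = -w - w²/4)
1/(s(-134) - 94240) = 1/((¼)*(-134)*(-4 - 1*(-134)) - 94240) = 1/((¼)*(-134)*(-4 + 134) - 94240) = 1/((¼)*(-134)*130 - 94240) = 1/(-4355 - 94240) = 1/(-98595) = -1/98595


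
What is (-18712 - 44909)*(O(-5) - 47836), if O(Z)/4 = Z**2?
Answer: 3037012056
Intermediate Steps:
O(Z) = 4*Z**2
(-18712 - 44909)*(O(-5) - 47836) = (-18712 - 44909)*(4*(-5)**2 - 47836) = -63621*(4*25 - 47836) = -63621*(100 - 47836) = -63621*(-47736) = 3037012056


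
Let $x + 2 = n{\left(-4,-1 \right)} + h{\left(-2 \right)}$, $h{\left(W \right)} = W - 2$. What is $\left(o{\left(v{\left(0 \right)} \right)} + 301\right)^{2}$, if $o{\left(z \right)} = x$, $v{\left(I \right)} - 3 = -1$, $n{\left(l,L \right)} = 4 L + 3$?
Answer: $86436$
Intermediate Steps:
$n{\left(l,L \right)} = 3 + 4 L$
$v{\left(I \right)} = 2$ ($v{\left(I \right)} = 3 - 1 = 2$)
$h{\left(W \right)} = -2 + W$
$x = -7$ ($x = -2 + \left(\left(3 + 4 \left(-1\right)\right) - 4\right) = -2 + \left(\left(3 - 4\right) - 4\right) = -2 - 5 = -7$)
$o{\left(z \right)} = -7$
$\left(o{\left(v{\left(0 \right)} \right)} + 301\right)^{2} = \left(-7 + 301\right)^{2} = 294^{2} = 86436$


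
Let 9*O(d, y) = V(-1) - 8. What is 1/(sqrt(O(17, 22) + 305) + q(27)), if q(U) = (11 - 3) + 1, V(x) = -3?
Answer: -81/2005 + 3*sqrt(2734)/2005 ≈ 0.037837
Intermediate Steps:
q(U) = 9 (q(U) = 8 + 1 = 9)
O(d, y) = -11/9 (O(d, y) = (-3 - 8)/9 = (1/9)*(-11) = -11/9)
1/(sqrt(O(17, 22) + 305) + q(27)) = 1/(sqrt(-11/9 + 305) + 9) = 1/(sqrt(2734/9) + 9) = 1/(sqrt(2734)/3 + 9) = 1/(9 + sqrt(2734)/3)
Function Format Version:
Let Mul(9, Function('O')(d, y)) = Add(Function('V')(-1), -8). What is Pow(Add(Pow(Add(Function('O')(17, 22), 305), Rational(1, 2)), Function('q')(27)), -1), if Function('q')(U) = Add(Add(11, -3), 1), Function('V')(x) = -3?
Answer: Add(Rational(-81, 2005), Mul(Rational(3, 2005), Pow(2734, Rational(1, 2)))) ≈ 0.037837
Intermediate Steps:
Function('q')(U) = 9 (Function('q')(U) = Add(8, 1) = 9)
Function('O')(d, y) = Rational(-11, 9) (Function('O')(d, y) = Mul(Rational(1, 9), Add(-3, -8)) = Mul(Rational(1, 9), -11) = Rational(-11, 9))
Pow(Add(Pow(Add(Function('O')(17, 22), 305), Rational(1, 2)), Function('q')(27)), -1) = Pow(Add(Pow(Add(Rational(-11, 9), 305), Rational(1, 2)), 9), -1) = Pow(Add(Pow(Rational(2734, 9), Rational(1, 2)), 9), -1) = Pow(Add(Mul(Rational(1, 3), Pow(2734, Rational(1, 2))), 9), -1) = Pow(Add(9, Mul(Rational(1, 3), Pow(2734, Rational(1, 2)))), -1)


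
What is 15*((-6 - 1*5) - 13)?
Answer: -360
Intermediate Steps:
15*((-6 - 1*5) - 13) = 15*((-6 - 5) - 13) = 15*(-11 - 13) = 15*(-24) = -360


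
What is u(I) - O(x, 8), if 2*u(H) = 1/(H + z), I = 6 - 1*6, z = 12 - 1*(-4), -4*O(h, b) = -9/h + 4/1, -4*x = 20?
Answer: 237/160 ≈ 1.4813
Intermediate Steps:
x = -5 (x = -1/4*20 = -5)
O(h, b) = -1 + 9/(4*h) (O(h, b) = -(-9/h + 4/1)/4 = -(-9/h + 4*1)/4 = -(-9/h + 4)/4 = -(4 - 9/h)/4 = -1 + 9/(4*h))
z = 16 (z = 12 + 4 = 16)
I = 0 (I = 6 - 6 = 0)
u(H) = 1/(2*(16 + H)) (u(H) = 1/(2*(H + 16)) = 1/(2*(16 + H)))
u(I) - O(x, 8) = 1/(2*(16 + 0)) - (9/4 - 1*(-5))/(-5) = (1/2)/16 - (-1)*(9/4 + 5)/5 = (1/2)*(1/16) - (-1)*29/(5*4) = 1/32 - 1*(-29/20) = 1/32 + 29/20 = 237/160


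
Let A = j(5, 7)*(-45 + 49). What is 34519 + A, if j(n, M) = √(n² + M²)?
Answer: 34519 + 4*√74 ≈ 34553.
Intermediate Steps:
j(n, M) = √(M² + n²)
A = 4*√74 (A = √(7² + 5²)*(-45 + 49) = √(49 + 25)*4 = √74*4 = 4*√74 ≈ 34.409)
34519 + A = 34519 + 4*√74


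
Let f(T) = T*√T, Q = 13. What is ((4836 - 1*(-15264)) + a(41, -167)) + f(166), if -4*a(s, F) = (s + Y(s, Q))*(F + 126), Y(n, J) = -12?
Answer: 81589/4 + 166*√166 ≈ 22536.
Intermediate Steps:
f(T) = T^(3/2)
a(s, F) = -(-12 + s)*(126 + F)/4 (a(s, F) = -(s - 12)*(F + 126)/4 = -(-12 + s)*(126 + F)/4)
((4836 - 1*(-15264)) + a(41, -167)) + f(166) = ((4836 - 1*(-15264)) + (378 + 3*(-167) - 63/2*41 - ¼*(-167)*41)) + 166^(3/2) = ((4836 + 15264) + (378 - 501 - 2583/2 + 6847/4)) + 166*√166 = (20100 + 1189/4) + 166*√166 = 81589/4 + 166*√166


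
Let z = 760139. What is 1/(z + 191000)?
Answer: 1/951139 ≈ 1.0514e-6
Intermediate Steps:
1/(z + 191000) = 1/(760139 + 191000) = 1/951139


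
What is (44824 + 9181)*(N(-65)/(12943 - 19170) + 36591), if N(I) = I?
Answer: 946550711470/479 ≈ 1.9761e+9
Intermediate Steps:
(44824 + 9181)*(N(-65)/(12943 - 19170) + 36591) = (44824 + 9181)*(-65/(12943 - 19170) + 36591) = 54005*(-65/(-6227) + 36591) = 54005*(-65*(-1/6227) + 36591) = 54005*(5/479 + 36591) = 54005*(17527094/479) = 946550711470/479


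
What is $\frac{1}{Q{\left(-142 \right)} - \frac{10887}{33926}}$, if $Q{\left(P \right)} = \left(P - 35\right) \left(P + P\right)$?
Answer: $\frac{33926}{1705381281} \approx 1.9893 \cdot 10^{-5}$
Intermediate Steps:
$Q{\left(P \right)} = 2 P \left(-35 + P\right)$ ($Q{\left(P \right)} = \left(-35 + P\right) 2 P = 2 P \left(-35 + P\right)$)
$\frac{1}{Q{\left(-142 \right)} - \frac{10887}{33926}} = \frac{1}{2 \left(-142\right) \left(-35 - 142\right) - \frac{10887}{33926}} = \frac{1}{2 \left(-142\right) \left(-177\right) - \frac{10887}{33926}} = \frac{1}{50268 - \frac{10887}{33926}} = \frac{1}{\frac{1705381281}{33926}} = \frac{33926}{1705381281}$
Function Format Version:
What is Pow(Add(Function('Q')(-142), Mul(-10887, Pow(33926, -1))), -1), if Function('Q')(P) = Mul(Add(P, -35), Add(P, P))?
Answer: Rational(33926, 1705381281) ≈ 1.9893e-5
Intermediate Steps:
Function('Q')(P) = Mul(2, P, Add(-35, P)) (Function('Q')(P) = Mul(Add(-35, P), Mul(2, P)) = Mul(2, P, Add(-35, P)))
Pow(Add(Function('Q')(-142), Mul(-10887, Pow(33926, -1))), -1) = Pow(Add(Mul(2, -142, Add(-35, -142)), Mul(-10887, Pow(33926, -1))), -1) = Pow(Add(Mul(2, -142, -177), Mul(-10887, Rational(1, 33926))), -1) = Pow(Add(50268, Rational(-10887, 33926)), -1) = Pow(Rational(1705381281, 33926), -1) = Rational(33926, 1705381281)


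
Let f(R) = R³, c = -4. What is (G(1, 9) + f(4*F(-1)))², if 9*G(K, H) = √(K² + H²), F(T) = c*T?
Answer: (36864 + √82)²/81 ≈ 1.6785e+7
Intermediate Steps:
F(T) = -4*T
G(K, H) = √(H² + K²)/9 (G(K, H) = √(K² + H²)/9 = √(H² + K²)/9)
(G(1, 9) + f(4*F(-1)))² = (√(9² + 1²)/9 + (4*(-4*(-1)))³)² = (√(81 + 1)/9 + (4*4)³)² = (√82/9 + 16³)² = (√82/9 + 4096)² = (4096 + √82/9)²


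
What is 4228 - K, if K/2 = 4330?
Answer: -4432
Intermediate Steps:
K = 8660 (K = 2*4330 = 8660)
4228 - K = 4228 - 1*8660 = 4228 - 8660 = -4432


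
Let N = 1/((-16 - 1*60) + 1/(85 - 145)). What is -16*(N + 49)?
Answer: -3574864/4561 ≈ -783.79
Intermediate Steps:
N = -60/4561 (N = 1/((-16 - 60) + 1/(-60)) = 1/(-76 - 1/60) = 1/(-4561/60) = -60/4561 ≈ -0.013155)
-16*(N + 49) = -16*(-60/4561 + 49) = -16*223429/4561 = -3574864/4561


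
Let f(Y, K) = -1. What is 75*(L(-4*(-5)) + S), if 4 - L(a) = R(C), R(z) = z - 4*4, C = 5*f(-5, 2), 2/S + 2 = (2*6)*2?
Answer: 20700/11 ≈ 1881.8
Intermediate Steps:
S = 1/11 (S = 2/(-2 + (2*6)*2) = 2/(-2 + 12*2) = 2/(-2 + 24) = 2/22 = 2*(1/22) = 1/11 ≈ 0.090909)
C = -5 (C = 5*(-1) = -5)
R(z) = -16 + z (R(z) = z - 16 = -16 + z)
L(a) = 25 (L(a) = 4 - (-16 - 5) = 4 - 1*(-21) = 4 + 21 = 25)
75*(L(-4*(-5)) + S) = 75*(25 + 1/11) = 75*(276/11) = 20700/11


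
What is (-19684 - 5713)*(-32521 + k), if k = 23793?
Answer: 221665016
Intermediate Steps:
(-19684 - 5713)*(-32521 + k) = (-19684 - 5713)*(-32521 + 23793) = -25397*(-8728) = 221665016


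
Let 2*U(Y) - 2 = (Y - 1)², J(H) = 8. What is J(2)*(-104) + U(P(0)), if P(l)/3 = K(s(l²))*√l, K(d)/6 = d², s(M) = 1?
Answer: -1661/2 ≈ -830.50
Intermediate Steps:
K(d) = 6*d²
P(l) = 18*√l (P(l) = 3*((6*1²)*√l) = 3*((6*1)*√l) = 3*(6*√l) = 18*√l)
U(Y) = 1 + (-1 + Y)²/2 (U(Y) = 1 + (Y - 1)²/2 = 1 + (-1 + Y)²/2)
J(2)*(-104) + U(P(0)) = 8*(-104) + (1 + (-1 + 18*√0)²/2) = -832 + (1 + (-1 + 18*0)²/2) = -832 + (1 + (-1 + 0)²/2) = -832 + (1 + (½)*(-1)²) = -832 + (1 + (½)*1) = -832 + (1 + ½) = -832 + 3/2 = -1661/2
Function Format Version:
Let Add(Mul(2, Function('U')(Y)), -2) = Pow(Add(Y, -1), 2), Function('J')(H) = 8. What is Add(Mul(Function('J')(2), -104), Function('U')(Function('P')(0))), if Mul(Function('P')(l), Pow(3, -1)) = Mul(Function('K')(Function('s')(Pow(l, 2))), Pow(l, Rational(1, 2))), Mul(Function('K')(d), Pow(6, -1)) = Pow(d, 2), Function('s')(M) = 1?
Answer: Rational(-1661, 2) ≈ -830.50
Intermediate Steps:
Function('K')(d) = Mul(6, Pow(d, 2))
Function('P')(l) = Mul(18, Pow(l, Rational(1, 2))) (Function('P')(l) = Mul(3, Mul(Mul(6, Pow(1, 2)), Pow(l, Rational(1, 2)))) = Mul(3, Mul(Mul(6, 1), Pow(l, Rational(1, 2)))) = Mul(3, Mul(6, Pow(l, Rational(1, 2)))) = Mul(18, Pow(l, Rational(1, 2))))
Function('U')(Y) = Add(1, Mul(Rational(1, 2), Pow(Add(-1, Y), 2))) (Function('U')(Y) = Add(1, Mul(Rational(1, 2), Pow(Add(Y, -1), 2))) = Add(1, Mul(Rational(1, 2), Pow(Add(-1, Y), 2))))
Add(Mul(Function('J')(2), -104), Function('U')(Function('P')(0))) = Add(Mul(8, -104), Add(1, Mul(Rational(1, 2), Pow(Add(-1, Mul(18, Pow(0, Rational(1, 2)))), 2)))) = Add(-832, Add(1, Mul(Rational(1, 2), Pow(Add(-1, Mul(18, 0)), 2)))) = Add(-832, Add(1, Mul(Rational(1, 2), Pow(Add(-1, 0), 2)))) = Add(-832, Add(1, Mul(Rational(1, 2), Pow(-1, 2)))) = Add(-832, Add(1, Mul(Rational(1, 2), 1))) = Add(-832, Add(1, Rational(1, 2))) = Add(-832, Rational(3, 2)) = Rational(-1661, 2)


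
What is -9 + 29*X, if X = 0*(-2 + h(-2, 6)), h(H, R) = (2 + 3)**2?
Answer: -9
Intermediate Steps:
h(H, R) = 25 (h(H, R) = 5**2 = 25)
X = 0 (X = 0*(-2 + 25) = 0*23 = 0)
-9 + 29*X = -9 + 29*0 = -9 + 0 = -9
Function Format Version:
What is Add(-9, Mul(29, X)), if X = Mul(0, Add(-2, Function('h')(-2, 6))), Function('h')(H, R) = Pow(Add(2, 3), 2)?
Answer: -9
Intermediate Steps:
Function('h')(H, R) = 25 (Function('h')(H, R) = Pow(5, 2) = 25)
X = 0 (X = Mul(0, Add(-2, 25)) = Mul(0, 23) = 0)
Add(-9, Mul(29, X)) = Add(-9, Mul(29, 0)) = Add(-9, 0) = -9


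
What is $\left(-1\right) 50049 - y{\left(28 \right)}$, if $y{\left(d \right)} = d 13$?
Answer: $-50413$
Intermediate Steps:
$y{\left(d \right)} = 13 d$
$\left(-1\right) 50049 - y{\left(28 \right)} = \left(-1\right) 50049 - 13 \cdot 28 = -50049 - 364 = -50413$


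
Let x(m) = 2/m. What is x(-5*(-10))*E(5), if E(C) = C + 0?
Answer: 1/5 ≈ 0.20000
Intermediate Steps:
E(C) = C
x(-5*(-10))*E(5) = (2/((-5*(-10))))*5 = (2/50)*5 = (2*(1/50))*5 = (1/25)*5 = 1/5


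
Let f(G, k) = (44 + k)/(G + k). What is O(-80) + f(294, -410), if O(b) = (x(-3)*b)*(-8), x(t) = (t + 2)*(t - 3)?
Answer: 222903/58 ≈ 3843.2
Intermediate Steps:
x(t) = (-3 + t)*(2 + t) (x(t) = (2 + t)*(-3 + t) = (-3 + t)*(2 + t))
O(b) = -48*b (O(b) = ((-6 + (-3)² - 1*(-3))*b)*(-8) = ((-6 + 9 + 3)*b)*(-8) = (6*b)*(-8) = -48*b)
f(G, k) = (44 + k)/(G + k)
O(-80) + f(294, -410) = -48*(-80) + (44 - 410)/(294 - 410) = 3840 - 366/(-116) = 3840 - 1/116*(-366) = 3840 + 183/58 = 222903/58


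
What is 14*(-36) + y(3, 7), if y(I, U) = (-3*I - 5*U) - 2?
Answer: -550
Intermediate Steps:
y(I, U) = -2 - 5*U - 3*I (y(I, U) = (-5*U - 3*I) - 2 = -2 - 5*U - 3*I)
14*(-36) + y(3, 7) = 14*(-36) + (-2 - 5*7 - 3*3) = -504 + (-2 - 35 - 9) = -504 - 46 = -550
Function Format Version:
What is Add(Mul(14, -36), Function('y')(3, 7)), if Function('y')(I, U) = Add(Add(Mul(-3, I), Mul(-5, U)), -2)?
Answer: -550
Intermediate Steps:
Function('y')(I, U) = Add(-2, Mul(-5, U), Mul(-3, I)) (Function('y')(I, U) = Add(Add(Mul(-5, U), Mul(-3, I)), -2) = Add(-2, Mul(-5, U), Mul(-3, I)))
Add(Mul(14, -36), Function('y')(3, 7)) = Add(Mul(14, -36), Add(-2, Mul(-5, 7), Mul(-3, 3))) = Add(-504, Add(-2, -35, -9)) = Add(-504, -46) = -550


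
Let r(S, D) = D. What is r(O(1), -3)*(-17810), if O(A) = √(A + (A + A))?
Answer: 53430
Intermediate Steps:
O(A) = √3*√A (O(A) = √(A + 2*A) = √(3*A) = √3*√A)
r(O(1), -3)*(-17810) = -3*(-17810) = 53430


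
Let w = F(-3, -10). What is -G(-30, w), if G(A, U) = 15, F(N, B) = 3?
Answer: -15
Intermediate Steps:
w = 3
-G(-30, w) = -1*15 = -15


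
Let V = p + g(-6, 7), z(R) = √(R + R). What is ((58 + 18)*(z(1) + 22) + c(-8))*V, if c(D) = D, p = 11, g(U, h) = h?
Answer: 29952 + 1368*√2 ≈ 31887.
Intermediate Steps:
z(R) = √2*√R (z(R) = √(2*R) = √2*√R)
V = 18 (V = 11 + 7 = 18)
((58 + 18)*(z(1) + 22) + c(-8))*V = ((58 + 18)*(√2*√1 + 22) - 8)*18 = (76*(√2*1 + 22) - 8)*18 = (76*(√2 + 22) - 8)*18 = (76*(22 + √2) - 8)*18 = ((1672 + 76*√2) - 8)*18 = (1664 + 76*√2)*18 = 29952 + 1368*√2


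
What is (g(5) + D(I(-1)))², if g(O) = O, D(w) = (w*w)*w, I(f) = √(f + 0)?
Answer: (5 - I)² ≈ 24.0 - 10.0*I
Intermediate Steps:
I(f) = √f
D(w) = w³ (D(w) = w²*w = w³)
(g(5) + D(I(-1)))² = (5 + (√(-1))³)² = (5 + I³)² = (5 - I)²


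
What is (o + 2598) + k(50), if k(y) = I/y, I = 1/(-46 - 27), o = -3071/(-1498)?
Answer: 3554073063/1366925 ≈ 2600.1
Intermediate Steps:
o = 3071/1498 (o = -3071*(-1/1498) = 3071/1498 ≈ 2.0501)
I = -1/73 (I = 1/(-73) = -1/73 ≈ -0.013699)
k(y) = -1/(73*y)
(o + 2598) + k(50) = (3071/1498 + 2598) - 1/73/50 = 3894875/1498 - 1/73*1/50 = 3894875/1498 - 1/3650 = 3554073063/1366925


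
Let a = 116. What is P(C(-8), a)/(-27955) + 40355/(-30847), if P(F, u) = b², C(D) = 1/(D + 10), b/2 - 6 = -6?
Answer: -40355/30847 ≈ -1.3082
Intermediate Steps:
b = 0 (b = 12 + 2*(-6) = 12 - 12 = 0)
C(D) = 1/(10 + D)
P(F, u) = 0 (P(F, u) = 0² = 0)
P(C(-8), a)/(-27955) + 40355/(-30847) = 0/(-27955) + 40355/(-30847) = 0*(-1/27955) + 40355*(-1/30847) = 0 - 40355/30847 = -40355/30847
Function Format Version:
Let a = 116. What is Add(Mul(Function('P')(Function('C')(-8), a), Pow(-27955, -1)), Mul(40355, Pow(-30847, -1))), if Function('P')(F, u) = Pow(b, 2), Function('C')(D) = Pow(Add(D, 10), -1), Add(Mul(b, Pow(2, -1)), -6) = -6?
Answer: Rational(-40355, 30847) ≈ -1.3082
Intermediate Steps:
b = 0 (b = Add(12, Mul(2, -6)) = Add(12, -12) = 0)
Function('C')(D) = Pow(Add(10, D), -1)
Function('P')(F, u) = 0 (Function('P')(F, u) = Pow(0, 2) = 0)
Add(Mul(Function('P')(Function('C')(-8), a), Pow(-27955, -1)), Mul(40355, Pow(-30847, -1))) = Add(Mul(0, Pow(-27955, -1)), Mul(40355, Pow(-30847, -1))) = Add(Mul(0, Rational(-1, 27955)), Mul(40355, Rational(-1, 30847))) = Add(0, Rational(-40355, 30847)) = Rational(-40355, 30847)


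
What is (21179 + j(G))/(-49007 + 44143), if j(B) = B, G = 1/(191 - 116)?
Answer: -794213/182400 ≈ -4.3542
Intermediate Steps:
G = 1/75 ≈ 0.013333
(21179 + j(G))/(-49007 + 44143) = (21179 + 1/75)/(-49007 + 44143) = (1588426/75)/(-4864) = (1588426/75)*(-1/4864) = -794213/182400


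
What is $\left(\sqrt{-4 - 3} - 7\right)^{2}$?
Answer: $\left(7 - i \sqrt{7}\right)^{2} \approx 42.0 - 37.041 i$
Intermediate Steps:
$\left(\sqrt{-4 - 3} - 7\right)^{2} = \left(\sqrt{-7} - 7\right)^{2} = \left(i \sqrt{7} - 7\right)^{2} = \left(-7 + i \sqrt{7}\right)^{2}$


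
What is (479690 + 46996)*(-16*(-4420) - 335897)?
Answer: -139665013422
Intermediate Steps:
(479690 + 46996)*(-16*(-4420) - 335897) = 526686*(70720 - 335897) = 526686*(-265177) = -139665013422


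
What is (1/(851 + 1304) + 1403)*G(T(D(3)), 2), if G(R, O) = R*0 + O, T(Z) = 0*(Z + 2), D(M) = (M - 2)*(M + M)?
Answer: 6046932/2155 ≈ 2806.0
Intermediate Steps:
D(M) = 2*M*(-2 + M) (D(M) = (-2 + M)*(2*M) = 2*M*(-2 + M))
T(Z) = 0 (T(Z) = 0*(2 + Z) = 0)
G(R, O) = O (G(R, O) = 0 + O = O)
(1/(851 + 1304) + 1403)*G(T(D(3)), 2) = (1/(851 + 1304) + 1403)*2 = (1/2155 + 1403)*2 = (3023466/2155)*2 = 6046932/2155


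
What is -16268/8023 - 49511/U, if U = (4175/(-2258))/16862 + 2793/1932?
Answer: -173938236647176190/5078068160883 ≈ -34253.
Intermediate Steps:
U = 632938821/437855554 (U = (4175*(-1/2258))*(1/16862) + 2793*(1/1932) = -4175/2258*1/16862 + 133/92 = -4175/38074396 + 133/92 = 632938821/437855554 ≈ 1.4455)
-16268/8023 - 49511/U = -16268/8023 - 49511/632938821/437855554 = -16268*1/8023 - 49511*437855554/632938821 = -16268/8023 - 21678666334094/632938821 = -173938236647176190/5078068160883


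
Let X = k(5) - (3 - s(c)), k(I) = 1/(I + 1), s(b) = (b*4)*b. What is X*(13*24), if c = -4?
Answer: 19084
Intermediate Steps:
s(b) = 4*b² (s(b) = (4*b)*b = 4*b²)
k(I) = 1/(1 + I)
X = 367/6 (X = 1/(1 + 5) - (3 - 4*(-4)²) = 1/6 - (3 - 4*16) = ⅙ - (3 - 1*64) = ⅙ - (3 - 64) = ⅙ - 1*(-61) = ⅙ + 61 = 367/6 ≈ 61.167)
X*(13*24) = 367*(13*24)/6 = (367/6)*312 = 19084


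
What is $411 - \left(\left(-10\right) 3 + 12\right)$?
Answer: $429$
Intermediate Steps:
$411 - \left(\left(-10\right) 3 + 12\right) = 411 - \left(-30 + 12\right) = 411 - -18 = 411 + 18 = 429$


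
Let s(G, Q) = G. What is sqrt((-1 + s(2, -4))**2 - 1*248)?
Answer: I*sqrt(247) ≈ 15.716*I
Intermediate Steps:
sqrt((-1 + s(2, -4))**2 - 1*248) = sqrt((-1 + 2)**2 - 1*248) = sqrt(1**2 - 248) = sqrt(1 - 248) = sqrt(-247) = I*sqrt(247)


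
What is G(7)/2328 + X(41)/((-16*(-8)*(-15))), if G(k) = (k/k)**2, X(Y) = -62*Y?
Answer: 41109/31040 ≈ 1.3244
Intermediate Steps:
G(k) = 1 (G(k) = 1**2 = 1)
G(7)/2328 + X(41)/((-16*(-8)*(-15))) = 1/2328 + (-62*41)/((-16*(-8)*(-15))) = 1*(1/2328) - 2542/(128*(-15)) = 1/2328 - 2542/(-1920) = 1/2328 - 2542*(-1/1920) = 1/2328 + 1271/960 = 41109/31040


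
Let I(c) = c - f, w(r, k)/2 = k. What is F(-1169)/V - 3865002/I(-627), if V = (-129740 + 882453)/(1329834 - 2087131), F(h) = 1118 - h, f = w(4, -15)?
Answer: 625090040581/149789887 ≈ 4173.1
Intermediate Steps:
w(r, k) = 2*k
f = -30 (f = 2*(-15) = -30)
I(c) = 30 + c (I(c) = c - 1*(-30) = c + 30 = 30 + c)
V = -752713/757297 (V = 752713/(-757297) = 752713*(-1/757297) = -752713/757297 ≈ -0.99395)
F(-1169)/V - 3865002/I(-627) = (1118 - 1*(-1169))/(-752713/757297) - 3865002/(30 - 627) = (1118 + 1169)*(-757297/752713) - 3865002/(-597) = 2287*(-757297/752713) - 3865002*(-1/597) = -1731938239/752713 + 1288334/199 = 625090040581/149789887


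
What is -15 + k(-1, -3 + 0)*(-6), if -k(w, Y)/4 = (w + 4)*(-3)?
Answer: -231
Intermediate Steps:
k(w, Y) = 48 + 12*w (k(w, Y) = -4*(w + 4)*(-3) = -4*(4 + w)*(-3) = -4*(-12 - 3*w) = 48 + 12*w)
-15 + k(-1, -3 + 0)*(-6) = -15 + (48 + 12*(-1))*(-6) = -15 + (48 - 12)*(-6) = -15 + 36*(-6) = -15 - 216 = -231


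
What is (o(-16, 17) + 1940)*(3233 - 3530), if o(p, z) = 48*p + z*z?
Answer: -433917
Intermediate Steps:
o(p, z) = z² + 48*p (o(p, z) = 48*p + z² = z² + 48*p)
(o(-16, 17) + 1940)*(3233 - 3530) = ((17² + 48*(-16)) + 1940)*(3233 - 3530) = ((289 - 768) + 1940)*(-297) = (-479 + 1940)*(-297) = 1461*(-297) = -433917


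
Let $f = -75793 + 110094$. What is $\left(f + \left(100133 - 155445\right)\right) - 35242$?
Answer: $-56253$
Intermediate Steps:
$f = 34301$
$\left(f + \left(100133 - 155445\right)\right) - 35242 = \left(34301 + \left(100133 - 155445\right)\right) - 35242 = \left(34301 - 55312\right) - 35242 = -21011 - 35242 = -56253$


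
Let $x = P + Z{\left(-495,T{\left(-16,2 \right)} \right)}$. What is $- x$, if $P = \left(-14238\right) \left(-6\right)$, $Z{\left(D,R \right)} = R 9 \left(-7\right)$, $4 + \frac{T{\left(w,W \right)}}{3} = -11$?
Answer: $-88263$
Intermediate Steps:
$T{\left(w,W \right)} = -45$ ($T{\left(w,W \right)} = -12 + 3 \left(-11\right) = -12 - 33 = -45$)
$Z{\left(D,R \right)} = - 63 R$ ($Z{\left(D,R \right)} = 9 R \left(-7\right) = - 63 R$)
$P = 85428$
$x = 88263$ ($x = 85428 - -2835 = 85428 + 2835 = 88263$)
$- x = \left(-1\right) 88263 = -88263$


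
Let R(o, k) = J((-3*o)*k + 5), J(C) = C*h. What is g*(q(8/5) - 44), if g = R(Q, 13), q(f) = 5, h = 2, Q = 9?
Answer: 26988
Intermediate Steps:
J(C) = 2*C (J(C) = C*2 = 2*C)
R(o, k) = 10 - 6*k*o (R(o, k) = 2*((-3*o)*k + 5) = 2*(-3*k*o + 5) = 2*(5 - 3*k*o) = 10 - 6*k*o)
g = -692 (g = 10 - 6*13*9 = 10 - 702 = -692)
g*(q(8/5) - 44) = -692*(5 - 44) = -692*(-39) = 26988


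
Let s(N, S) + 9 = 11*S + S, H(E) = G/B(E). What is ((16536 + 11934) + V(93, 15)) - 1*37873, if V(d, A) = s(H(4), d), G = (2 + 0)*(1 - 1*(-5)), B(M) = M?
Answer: -8296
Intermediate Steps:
G = 12 (G = 2*(1 + 5) = 2*6 = 12)
H(E) = 12/E
s(N, S) = -9 + 12*S (s(N, S) = -9 + (11*S + S) = -9 + 12*S)
V(d, A) = -9 + 12*d
((16536 + 11934) + V(93, 15)) - 1*37873 = ((16536 + 11934) + (-9 + 12*93)) - 1*37873 = (28470 + (-9 + 1116)) - 37873 = (28470 + 1107) - 37873 = 29577 - 37873 = -8296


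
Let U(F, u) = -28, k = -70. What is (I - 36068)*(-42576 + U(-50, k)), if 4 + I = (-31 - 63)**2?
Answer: 1160362544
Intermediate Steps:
I = 8832 (I = -4 + (-31 - 63)**2 = -4 + (-94)**2 = -4 + 8836 = 8832)
(I - 36068)*(-42576 + U(-50, k)) = (8832 - 36068)*(-42576 - 28) = -27236*(-42604) = 1160362544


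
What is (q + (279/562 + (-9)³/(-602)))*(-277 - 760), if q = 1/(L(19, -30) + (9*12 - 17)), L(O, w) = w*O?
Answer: -71646044825/40514299 ≈ -1768.4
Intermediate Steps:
L(O, w) = O*w
q = -1/479 (q = 1/(19*(-30) + (9*12 - 17)) = 1/(-570 + (108 - 17)) = 1/(-570 + 91) = 1/(-479) = -1/479 ≈ -0.0020877)
(q + (279/562 + (-9)³/(-602)))*(-277 - 760) = (-1/479 + (279/562 + (-9)³/(-602)))*(-277 - 760) = (-1/479 + (279*(1/562) - 729*(-1/602)))*(-1037) = (-1/479 + (279/562 + 729/602))*(-1037) = (-1/479 + 144414/84581)*(-1037) = (69089725/40514299)*(-1037) = -71646044825/40514299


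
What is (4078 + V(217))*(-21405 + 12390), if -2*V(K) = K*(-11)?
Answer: -95045145/2 ≈ -4.7523e+7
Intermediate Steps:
V(K) = 11*K/2 (V(K) = -K*(-11)/2 = -(-11)*K/2 = 11*K/2)
(4078 + V(217))*(-21405 + 12390) = (4078 + (11/2)*217)*(-21405 + 12390) = (4078 + 2387/2)*(-9015) = (10543/2)*(-9015) = -95045145/2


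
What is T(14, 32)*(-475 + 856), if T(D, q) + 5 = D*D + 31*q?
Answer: 450723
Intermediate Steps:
T(D, q) = -5 + D² + 31*q (T(D, q) = -5 + (D*D + 31*q) = -5 + (D² + 31*q) = -5 + D² + 31*q)
T(14, 32)*(-475 + 856) = (-5 + 14² + 31*32)*(-475 + 856) = (-5 + 196 + 992)*381 = 1183*381 = 450723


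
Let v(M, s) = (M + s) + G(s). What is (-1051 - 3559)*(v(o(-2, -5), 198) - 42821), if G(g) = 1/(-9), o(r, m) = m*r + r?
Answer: 1768100960/9 ≈ 1.9646e+8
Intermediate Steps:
o(r, m) = r + m*r
G(g) = -1/9
v(M, s) = -1/9 + M + s (v(M, s) = (M + s) - 1/9 = -1/9 + M + s)
(-1051 - 3559)*(v(o(-2, -5), 198) - 42821) = (-1051 - 3559)*((-1/9 - 2*(1 - 5) + 198) - 42821) = -4610*((-1/9 - 2*(-4) + 198) - 42821) = -4610*((-1/9 + 8 + 198) - 42821) = -4610*(1853/9 - 42821) = -4610*(-383536/9) = 1768100960/9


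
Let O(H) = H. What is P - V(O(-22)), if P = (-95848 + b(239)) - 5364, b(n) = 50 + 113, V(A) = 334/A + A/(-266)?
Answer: -147812597/1463 ≈ -1.0103e+5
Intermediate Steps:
V(A) = 334/A - A/266 (V(A) = 334/A + A*(-1/266) = 334/A - A/266)
b(n) = 163
P = -101049 (P = (-95848 + 163) - 5364 = -95685 - 5364 = -101049)
P - V(O(-22)) = -101049 - (334/(-22) - 1/266*(-22)) = -101049 - (334*(-1/22) + 11/133) = -101049 - (-167/11 + 11/133) = -101049 - 1*(-22090/1463) = -101049 + 22090/1463 = -147812597/1463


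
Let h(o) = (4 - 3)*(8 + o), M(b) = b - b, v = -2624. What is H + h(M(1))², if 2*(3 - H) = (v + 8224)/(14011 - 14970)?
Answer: 9579/137 ≈ 69.920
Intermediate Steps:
M(b) = 0
h(o) = 8 + o (h(o) = 1*(8 + o) = 8 + o)
H = 811/137 (H = 3 - (-2624 + 8224)/(2*(14011 - 14970)) = 3 - 2800/(-959) = 3 - 2800*(-1)/959 = 3 - ½*(-800/137) = 3 + 400/137 = 811/137 ≈ 5.9197)
H + h(M(1))² = 811/137 + (8 + 0)² = 811/137 + 8² = 811/137 + 64 = 9579/137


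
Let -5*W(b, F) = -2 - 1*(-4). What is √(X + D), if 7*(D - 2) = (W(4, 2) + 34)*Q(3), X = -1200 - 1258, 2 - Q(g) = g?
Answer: 4*I*√3845/5 ≈ 49.606*I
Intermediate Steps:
Q(g) = 2 - g
W(b, F) = -⅖ (W(b, F) = -(-2 - 1*(-4))/5 = -(-2 + 4)/5 = -⅕*2 = -⅖)
X = -2458
D = -14/5 (D = 2 + ((-⅖ + 34)*(2 - 1*3))/7 = 2 + (168*(2 - 3)/5)/7 = 2 + ((168/5)*(-1))/7 = 2 + (⅐)*(-168/5) = 2 - 24/5 = -14/5 ≈ -2.8000)
√(X + D) = √(-2458 - 14/5) = √(-12304/5) = 4*I*√3845/5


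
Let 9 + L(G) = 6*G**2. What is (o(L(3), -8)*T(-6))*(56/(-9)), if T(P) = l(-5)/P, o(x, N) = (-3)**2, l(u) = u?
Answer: -140/3 ≈ -46.667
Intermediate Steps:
L(G) = -9 + 6*G**2
o(x, N) = 9
T(P) = -5/P
(o(L(3), -8)*T(-6))*(56/(-9)) = (9*(-5/(-6)))*(56/(-9)) = (9*(-5*(-1/6)))*(56*(-1/9)) = (9*(5/6))*(-56/9) = (15/2)*(-56/9) = -140/3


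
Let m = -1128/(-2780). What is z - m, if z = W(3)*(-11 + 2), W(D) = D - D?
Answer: -282/695 ≈ -0.40576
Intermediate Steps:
W(D) = 0
m = 282/695 (m = -1128*(-1/2780) = 282/695 ≈ 0.40576)
z = 0 (z = 0*(-11 + 2) = 0*(-9) = 0)
z - m = 0 - 1*282/695 = 0 - 282/695 = -282/695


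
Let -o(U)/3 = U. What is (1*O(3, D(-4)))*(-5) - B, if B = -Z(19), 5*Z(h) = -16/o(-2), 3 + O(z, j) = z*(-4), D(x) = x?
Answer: 1117/15 ≈ 74.467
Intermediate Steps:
o(U) = -3*U
O(z, j) = -3 - 4*z (O(z, j) = -3 + z*(-4) = -3 - 4*z)
Z(h) = -8/15 (Z(h) = (-16/((-3*(-2))))/5 = (-16/6)/5 = (-16*1/6)/5 = (1/5)*(-8/3) = -8/15)
B = 8/15 (B = -1*(-8/15) = 8/15 ≈ 0.53333)
(1*O(3, D(-4)))*(-5) - B = (1*(-3 - 4*3))*(-5) - 1*8/15 = (1*(-3 - 12))*(-5) - 8/15 = (1*(-15))*(-5) - 8/15 = -15*(-5) - 8/15 = 75 - 8/15 = 1117/15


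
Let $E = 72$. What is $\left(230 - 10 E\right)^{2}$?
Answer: $240100$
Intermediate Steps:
$\left(230 - 10 E\right)^{2} = \left(230 - 720\right)^{2} = \left(-490\right)^{2} = 240100$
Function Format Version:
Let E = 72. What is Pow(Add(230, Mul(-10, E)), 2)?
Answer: 240100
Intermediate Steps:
Pow(Add(230, Mul(-10, E)), 2) = Pow(Add(230, Mul(-10, 72)), 2) = Pow(Add(230, -720), 2) = Pow(-490, 2) = 240100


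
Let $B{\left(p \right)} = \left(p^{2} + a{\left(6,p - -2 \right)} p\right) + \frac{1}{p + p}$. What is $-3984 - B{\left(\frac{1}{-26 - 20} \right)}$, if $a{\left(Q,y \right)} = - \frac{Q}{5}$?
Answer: $- \frac{41907661}{10580} \approx -3961.0$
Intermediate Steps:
$a{\left(Q,y \right)} = - \frac{Q}{5}$
$B{\left(p \right)} = p^{2} + \frac{1}{2 p} - \frac{6 p}{5}$ ($B{\left(p \right)} = \left(p^{2} + \left(- \frac{1}{5}\right) 6 p\right) + \frac{1}{p + p} = \left(p^{2} - \frac{6 p}{5}\right) + \frac{1}{2 p} = p^{2} + \frac{1}{2 p} - \frac{6 p}{5}$)
$-3984 - B{\left(\frac{1}{-26 - 20} \right)} = -3984 - \left(\left(\frac{1}{-26 - 20}\right)^{2} + \frac{1}{2 \frac{1}{-26 - 20}} - \frac{6}{5 \left(-26 - 20\right)}\right) = -3984 - \left(\left(\frac{1}{-46}\right)^{2} + \frac{1}{2 \frac{1}{-46}} - \frac{6}{5 \left(-46\right)}\right) = -3984 - \left(\left(- \frac{1}{46}\right)^{2} + \frac{1}{2 \left(- \frac{1}{46}\right)} - - \frac{3}{115}\right) = -3984 - \left(\frac{1}{2116} + \frac{1}{2} \left(-46\right) + \frac{3}{115}\right) = -3984 - \left(\frac{1}{2116} - 23 + \frac{3}{115}\right) = -3984 - - \frac{243059}{10580} = -3984 + \frac{243059}{10580} = - \frac{41907661}{10580}$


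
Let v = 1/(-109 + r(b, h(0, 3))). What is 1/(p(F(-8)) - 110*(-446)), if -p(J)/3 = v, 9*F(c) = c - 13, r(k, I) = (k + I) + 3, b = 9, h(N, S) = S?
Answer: 94/4611643 ≈ 2.0383e-5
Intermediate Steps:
r(k, I) = 3 + I + k (r(k, I) = (I + k) + 3 = 3 + I + k)
F(c) = -13/9 + c/9 (F(c) = (c - 13)/9 = (-13 + c)/9 = -13/9 + c/9)
v = -1/94 (v = 1/(-109 + (3 + 3 + 9)) = 1/(-109 + 15) = 1/(-94) = -1/94 ≈ -0.010638)
p(J) = 3/94 (p(J) = -3*(-1/94) = 3/94)
1/(p(F(-8)) - 110*(-446)) = 1/(3/94 - 110*(-446)) = 1/(3/94 + 49060) = 1/(4611643/94) = 94/4611643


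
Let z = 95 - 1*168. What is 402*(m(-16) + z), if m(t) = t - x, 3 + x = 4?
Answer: -36180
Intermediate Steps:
x = 1 (x = -3 + 4 = 1)
m(t) = -1 + t (m(t) = t - 1*1 = t - 1 = -1 + t)
z = -73 (z = 95 - 168 = -73)
402*(m(-16) + z) = 402*((-1 - 16) - 73) = 402*(-17 - 73) = 402*(-90) = -36180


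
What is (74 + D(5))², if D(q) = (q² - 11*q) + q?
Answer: 2401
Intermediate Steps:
D(q) = q² - 10*q
(74 + D(5))² = (74 + 5*(-10 + 5))² = (74 + 5*(-5))² = (74 - 25)² = 49² = 2401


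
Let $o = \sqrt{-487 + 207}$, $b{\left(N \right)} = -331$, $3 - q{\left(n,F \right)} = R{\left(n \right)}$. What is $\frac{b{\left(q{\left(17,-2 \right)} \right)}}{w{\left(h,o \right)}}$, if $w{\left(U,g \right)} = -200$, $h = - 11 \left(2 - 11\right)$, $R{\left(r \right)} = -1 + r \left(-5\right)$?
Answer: $\frac{331}{200} \approx 1.655$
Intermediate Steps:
$R{\left(r \right)} = -1 - 5 r$
$q{\left(n,F \right)} = 4 + 5 n$ ($q{\left(n,F \right)} = 3 - \left(-1 - 5 n\right) = 3 + \left(1 + 5 n\right) = 4 + 5 n$)
$o = 2 i \sqrt{70}$ ($o = \sqrt{-280} = 2 i \sqrt{70} \approx 16.733 i$)
$h = 99$ ($h = \left(-11\right) \left(-9\right) = 99$)
$\frac{b{\left(q{\left(17,-2 \right)} \right)}}{w{\left(h,o \right)}} = - \frac{331}{-200} = \left(-331\right) \left(- \frac{1}{200}\right) = \frac{331}{200}$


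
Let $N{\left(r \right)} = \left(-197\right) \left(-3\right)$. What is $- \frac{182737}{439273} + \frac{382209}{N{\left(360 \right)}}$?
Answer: $\frac{55928698830}{86536781} \approx 646.3$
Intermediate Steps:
$N{\left(r \right)} = 591$
$- \frac{182737}{439273} + \frac{382209}{N{\left(360 \right)}} = - \frac{182737}{439273} + \frac{382209}{591} = \left(-182737\right) \frac{1}{439273} + 382209 \cdot \frac{1}{591} = - \frac{182737}{439273} + \frac{127403}{197} = \frac{55928698830}{86536781}$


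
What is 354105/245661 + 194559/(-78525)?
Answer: -2221051486/2143392225 ≈ -1.0362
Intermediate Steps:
354105/245661 + 194559/(-78525) = 354105*(1/245661) + 194559*(-1/78525) = 118035/81887 - 64853/26175 = -2221051486/2143392225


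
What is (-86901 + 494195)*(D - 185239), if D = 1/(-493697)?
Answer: -37247825873631696/493697 ≈ -7.5447e+10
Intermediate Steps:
D = -1/493697 ≈ -2.0255e-6
(-86901 + 494195)*(D - 185239) = (-86901 + 494195)*(-1/493697 - 185239) = 407294*(-91451938584/493697) = -37247825873631696/493697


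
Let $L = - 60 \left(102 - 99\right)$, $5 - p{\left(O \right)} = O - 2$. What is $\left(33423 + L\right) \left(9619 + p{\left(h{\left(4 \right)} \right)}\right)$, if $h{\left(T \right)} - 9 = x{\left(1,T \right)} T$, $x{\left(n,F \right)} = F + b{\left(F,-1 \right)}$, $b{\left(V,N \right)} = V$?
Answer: $318634155$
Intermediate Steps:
$x{\left(n,F \right)} = 2 F$ ($x{\left(n,F \right)} = F + F = 2 F$)
$h{\left(T \right)} = 9 + 2 T^{2}$ ($h{\left(T \right)} = 9 + 2 T T = 9 + 2 T^{2}$)
$p{\left(O \right)} = 7 - O$ ($p{\left(O \right)} = 5 - \left(O - 2\right) = 5 - \left(-2 + O\right) = 7 - O$)
$L = -180$ ($L = \left(-60\right) 3 = -180$)
$\left(33423 + L\right) \left(9619 + p{\left(h{\left(4 \right)} \right)}\right) = \left(33423 - 180\right) \left(9619 + \left(7 - \left(9 + 2 \cdot 4^{2}\right)\right)\right) = 33243 \left(9619 + \left(7 - \left(9 + 2 \cdot 16\right)\right)\right) = 33243 \left(9619 + \left(7 - \left(9 + 32\right)\right)\right) = 33243 \left(9619 + \left(7 - 41\right)\right) = 33243 \left(9619 - 34\right) = 33243 \cdot 9585 = 318634155$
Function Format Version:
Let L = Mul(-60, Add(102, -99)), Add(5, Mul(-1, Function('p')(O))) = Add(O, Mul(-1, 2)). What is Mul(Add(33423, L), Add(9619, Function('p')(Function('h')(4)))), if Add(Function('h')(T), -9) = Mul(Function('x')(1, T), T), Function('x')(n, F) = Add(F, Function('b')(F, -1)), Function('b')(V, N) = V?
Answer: 318634155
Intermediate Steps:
Function('x')(n, F) = Mul(2, F) (Function('x')(n, F) = Add(F, F) = Mul(2, F))
Function('h')(T) = Add(9, Mul(2, Pow(T, 2))) (Function('h')(T) = Add(9, Mul(Mul(2, T), T)) = Add(9, Mul(2, Pow(T, 2))))
Function('p')(O) = Add(7, Mul(-1, O)) (Function('p')(O) = Add(5, Mul(-1, Add(O, Mul(-1, 2)))) = Add(5, Mul(-1, Add(O, -2))) = Add(5, Mul(-1, Add(-2, O))) = Add(5, Add(2, Mul(-1, O))) = Add(7, Mul(-1, O)))
L = -180 (L = Mul(-60, 3) = -180)
Mul(Add(33423, L), Add(9619, Function('p')(Function('h')(4)))) = Mul(Add(33423, -180), Add(9619, Add(7, Mul(-1, Add(9, Mul(2, Pow(4, 2))))))) = Mul(33243, Add(9619, Add(7, Mul(-1, Add(9, Mul(2, 16)))))) = Mul(33243, Add(9619, Add(7, Mul(-1, Add(9, 32))))) = Mul(33243, Add(9619, Add(7, Mul(-1, 41)))) = Mul(33243, Add(9619, Add(7, -41))) = Mul(33243, Add(9619, -34)) = Mul(33243, 9585) = 318634155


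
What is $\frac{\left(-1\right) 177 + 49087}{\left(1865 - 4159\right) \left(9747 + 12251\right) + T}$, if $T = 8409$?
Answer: $- \frac{48910}{50455003} \approx -0.00096938$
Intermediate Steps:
$\frac{\left(-1\right) 177 + 49087}{\left(1865 - 4159\right) \left(9747 + 12251\right) + T} = \frac{\left(-1\right) 177 + 49087}{\left(1865 - 4159\right) \left(9747 + 12251\right) + 8409} = \frac{-177 + 49087}{\left(-2294\right) 21998 + 8409} = \frac{48910}{-50463412 + 8409} = \frac{48910}{-50455003} = 48910 \left(- \frac{1}{50455003}\right) = - \frac{48910}{50455003}$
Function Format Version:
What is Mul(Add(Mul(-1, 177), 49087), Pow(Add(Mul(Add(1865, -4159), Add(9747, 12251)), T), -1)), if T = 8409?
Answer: Rational(-48910, 50455003) ≈ -0.00096938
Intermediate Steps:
Mul(Add(Mul(-1, 177), 49087), Pow(Add(Mul(Add(1865, -4159), Add(9747, 12251)), T), -1)) = Mul(Add(Mul(-1, 177), 49087), Pow(Add(Mul(Add(1865, -4159), Add(9747, 12251)), 8409), -1)) = Mul(Add(-177, 49087), Pow(Add(Mul(-2294, 21998), 8409), -1)) = Mul(48910, Pow(Add(-50463412, 8409), -1)) = Mul(48910, Pow(-50455003, -1)) = Mul(48910, Rational(-1, 50455003)) = Rational(-48910, 50455003)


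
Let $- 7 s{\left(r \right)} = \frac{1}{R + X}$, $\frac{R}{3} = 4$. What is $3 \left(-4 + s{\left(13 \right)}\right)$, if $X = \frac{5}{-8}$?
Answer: $- \frac{7668}{637} \approx -12.038$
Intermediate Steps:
$R = 12$ ($R = 3 \cdot 4 = 12$)
$X = - \frac{5}{8}$ ($X = 5 \left(- \frac{1}{8}\right) = - \frac{5}{8} \approx -0.625$)
$s{\left(r \right)} = - \frac{8}{637}$ ($s{\left(r \right)} = - \frac{1}{7 \left(12 - \frac{5}{8}\right)} = - \frac{1}{7 \cdot \frac{91}{8}} = \left(- \frac{1}{7}\right) \frac{8}{91} = - \frac{8}{637}$)
$3 \left(-4 + s{\left(13 \right)}\right) = 3 \left(-4 - \frac{8}{637}\right) = 3 \left(- \frac{2556}{637}\right) = - \frac{7668}{637}$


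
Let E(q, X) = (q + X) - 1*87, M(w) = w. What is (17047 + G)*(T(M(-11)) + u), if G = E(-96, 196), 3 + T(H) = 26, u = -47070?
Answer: -802621820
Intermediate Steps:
T(H) = 23 (T(H) = -3 + 26 = 23)
E(q, X) = -87 + X + q (E(q, X) = (X + q) - 87 = -87 + X + q)
G = 13 (G = -87 + 196 - 96 = 13)
(17047 + G)*(T(M(-11)) + u) = (17047 + 13)*(23 - 47070) = 17060*(-47047) = -802621820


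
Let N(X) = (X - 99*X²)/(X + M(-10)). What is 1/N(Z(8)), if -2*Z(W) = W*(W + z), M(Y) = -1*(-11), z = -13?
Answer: -31/39580 ≈ -0.00078322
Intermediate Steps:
M(Y) = 11
Z(W) = -W*(-13 + W)/2 (Z(W) = -W*(W - 13)/2 = -W*(-13 + W)/2)
N(X) = (X - 99*X²)/(11 + X) (N(X) = (X - 99*X²)/(X + 11) = (X - 99*X²)/(11 + X))
1/N(Z(8)) = 1/(((½)*8*(13 - 1*8))*(1 - 99*8*(13 - 1*8)/2)/(11 + (½)*8*(13 - 1*8))) = 1/(((½)*8*(13 - 8))*(1 - 99*8*(13 - 8)/2)/(11 + (½)*8*(13 - 8))) = 1/(((½)*8*5)*(1 - 99*8*5/2)/(11 + (½)*8*5)) = 1/(20*(1 - 99*20)/(11 + 20)) = 1/(20*(1 - 1980)/31) = 1/(20*(1/31)*(-1979)) = 1/(-39580/31) = -31/39580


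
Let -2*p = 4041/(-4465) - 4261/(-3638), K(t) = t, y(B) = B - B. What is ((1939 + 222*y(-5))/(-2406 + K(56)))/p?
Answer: 134027558/21621035 ≈ 6.1989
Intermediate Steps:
y(B) = 0
p = -4324207/32487340 (p = -(4041/(-4465) - 4261/(-3638))/2 = -(4041*(-1/4465) - 4261*(-1/3638))/2 = -(-4041/4465 + 4261/3638)/2 = -1/2*4324207/16243670 = -4324207/32487340 ≈ -0.13310)
((1939 + 222*y(-5))/(-2406 + K(56)))/p = ((1939 + 222*0)/(-2406 + 56))/(-4324207/32487340) = ((1939 + 0)/(-2350))*(-32487340/4324207) = (1939*(-1/2350))*(-32487340/4324207) = -1939/2350*(-32487340/4324207) = 134027558/21621035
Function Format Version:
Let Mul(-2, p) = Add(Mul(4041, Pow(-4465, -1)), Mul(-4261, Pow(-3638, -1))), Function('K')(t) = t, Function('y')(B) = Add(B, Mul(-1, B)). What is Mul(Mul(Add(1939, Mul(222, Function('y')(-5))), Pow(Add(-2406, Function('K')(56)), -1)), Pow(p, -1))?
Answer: Rational(134027558, 21621035) ≈ 6.1989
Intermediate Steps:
Function('y')(B) = 0
p = Rational(-4324207, 32487340) (p = Mul(Rational(-1, 2), Add(Mul(4041, Pow(-4465, -1)), Mul(-4261, Pow(-3638, -1)))) = Mul(Rational(-1, 2), Add(Mul(4041, Rational(-1, 4465)), Mul(-4261, Rational(-1, 3638)))) = Mul(Rational(-1, 2), Add(Rational(-4041, 4465), Rational(4261, 3638))) = Mul(Rational(-1, 2), Rational(4324207, 16243670)) = Rational(-4324207, 32487340) ≈ -0.13310)
Mul(Mul(Add(1939, Mul(222, Function('y')(-5))), Pow(Add(-2406, Function('K')(56)), -1)), Pow(p, -1)) = Mul(Mul(Add(1939, Mul(222, 0)), Pow(Add(-2406, 56), -1)), Pow(Rational(-4324207, 32487340), -1)) = Mul(Mul(Add(1939, 0), Pow(-2350, -1)), Rational(-32487340, 4324207)) = Mul(Mul(1939, Rational(-1, 2350)), Rational(-32487340, 4324207)) = Mul(Rational(-1939, 2350), Rational(-32487340, 4324207)) = Rational(134027558, 21621035)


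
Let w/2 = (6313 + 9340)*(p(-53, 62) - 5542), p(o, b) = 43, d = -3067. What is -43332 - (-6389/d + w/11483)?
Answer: -998166138241/35218361 ≈ -28342.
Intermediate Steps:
w = -172151694 (w = 2*((6313 + 9340)*(43 - 5542)) = 2*(15653*(-5499)) = 2*(-86075847) = -172151694)
-43332 - (-6389/d + w/11483) = -43332 - (-6389/(-3067) - 172151694/11483) = -43332 - (-6389*(-1/3067) - 172151694*1/11483) = -43332 - (6389/3067 - 172151694/11483) = -43332 - 1*(-527915880611/35218361) = -43332 + 527915880611/35218361 = -998166138241/35218361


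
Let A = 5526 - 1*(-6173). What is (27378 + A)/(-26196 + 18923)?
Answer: -39077/7273 ≈ -5.3729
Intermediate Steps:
A = 11699 (A = 5526 + 6173 = 11699)
(27378 + A)/(-26196 + 18923) = (27378 + 11699)/(-26196 + 18923) = 39077/(-7273) = 39077*(-1/7273) = -39077/7273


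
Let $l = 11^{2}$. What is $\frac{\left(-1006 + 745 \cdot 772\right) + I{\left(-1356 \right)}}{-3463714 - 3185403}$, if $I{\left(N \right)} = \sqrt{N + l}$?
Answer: $- \frac{574134}{6649117} - \frac{i \sqrt{1235}}{6649117} \approx -0.086347 - 5.2853 \cdot 10^{-6} i$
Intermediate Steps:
$l = 121$
$I{\left(N \right)} = \sqrt{121 + N}$ ($I{\left(N \right)} = \sqrt{N + 121} = \sqrt{121 + N}$)
$\frac{\left(-1006 + 745 \cdot 772\right) + I{\left(-1356 \right)}}{-3463714 - 3185403} = \frac{\left(-1006 + 745 \cdot 772\right) + \sqrt{121 - 1356}}{-3463714 - 3185403} = \frac{\left(-1006 + 575140\right) + \sqrt{-1235}}{-6649117} = \left(574134 + i \sqrt{1235}\right) \left(- \frac{1}{6649117}\right) = - \frac{574134}{6649117} - \frac{i \sqrt{1235}}{6649117}$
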